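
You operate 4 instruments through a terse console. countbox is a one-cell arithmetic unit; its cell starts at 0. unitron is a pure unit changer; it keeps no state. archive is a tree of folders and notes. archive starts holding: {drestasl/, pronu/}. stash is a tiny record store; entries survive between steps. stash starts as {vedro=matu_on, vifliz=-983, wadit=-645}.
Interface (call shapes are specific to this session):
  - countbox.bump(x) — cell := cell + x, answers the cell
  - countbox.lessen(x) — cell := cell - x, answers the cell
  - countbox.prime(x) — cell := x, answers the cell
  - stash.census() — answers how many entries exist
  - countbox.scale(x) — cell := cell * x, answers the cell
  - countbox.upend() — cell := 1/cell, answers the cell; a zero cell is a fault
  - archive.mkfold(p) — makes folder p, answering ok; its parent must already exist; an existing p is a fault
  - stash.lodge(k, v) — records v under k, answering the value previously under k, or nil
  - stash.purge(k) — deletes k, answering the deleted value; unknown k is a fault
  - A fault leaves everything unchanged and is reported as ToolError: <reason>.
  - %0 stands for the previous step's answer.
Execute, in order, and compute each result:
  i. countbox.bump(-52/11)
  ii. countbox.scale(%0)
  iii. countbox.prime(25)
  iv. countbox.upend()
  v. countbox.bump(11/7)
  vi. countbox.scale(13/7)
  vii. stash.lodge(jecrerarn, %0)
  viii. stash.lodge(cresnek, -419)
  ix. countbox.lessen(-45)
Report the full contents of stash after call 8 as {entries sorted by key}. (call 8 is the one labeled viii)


Answer: {cresnek=-419, jecrerarn=3666/1225, vedro=matu_on, vifliz=-983, wadit=-645}

Derivation:
Using countbox.bump with -52/11, and see -52/11.
I run countbox.scale with %0, and see 2704/121.
Using countbox.prime with 25, and see 25.
I run countbox.upend(), giving 1/25.
I run countbox.bump with 11/7, yielding 282/175.
Invoking countbox.scale with 13/7, → 3666/1225.
I call stash.lodge with jecrerarn, %0, → nil.
I run stash.lodge with cresnek, -419, and get nil.
I run countbox.lessen with -45, yielding 58791/1225.


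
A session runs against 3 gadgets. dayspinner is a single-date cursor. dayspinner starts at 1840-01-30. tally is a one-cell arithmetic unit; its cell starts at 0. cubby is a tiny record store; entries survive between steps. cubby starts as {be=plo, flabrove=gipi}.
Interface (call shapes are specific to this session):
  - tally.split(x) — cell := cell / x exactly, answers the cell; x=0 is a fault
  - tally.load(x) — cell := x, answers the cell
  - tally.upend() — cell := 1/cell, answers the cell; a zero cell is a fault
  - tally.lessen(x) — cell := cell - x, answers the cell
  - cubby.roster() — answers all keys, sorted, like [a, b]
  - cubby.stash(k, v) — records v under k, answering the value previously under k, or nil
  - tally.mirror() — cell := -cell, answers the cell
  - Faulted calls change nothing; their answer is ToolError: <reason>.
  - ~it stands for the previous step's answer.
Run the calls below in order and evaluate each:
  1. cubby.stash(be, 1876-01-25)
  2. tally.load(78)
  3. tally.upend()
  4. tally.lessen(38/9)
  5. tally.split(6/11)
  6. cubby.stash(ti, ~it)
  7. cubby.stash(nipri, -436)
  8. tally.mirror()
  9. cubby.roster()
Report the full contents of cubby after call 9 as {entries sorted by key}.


Answer: {be=1876-01-25, flabrove=gipi, nipri=-436, ti=-10835/1404}

Derivation:
Step: cubby.stash[k=be; v=1876-01-25]
Result: plo
Step: tally.load[x=78]
Result: 78
Step: tally.upend[]
Result: 1/78
Step: tally.lessen[x=38/9]
Result: -985/234
Step: tally.split[x=6/11]
Result: -10835/1404
Step: cubby.stash[k=ti; v=~it]
Result: nil
Step: cubby.stash[k=nipri; v=-436]
Result: nil
Step: tally.mirror[]
Result: 10835/1404
Step: cubby.roster[]
Result: [be, flabrove, nipri, ti]


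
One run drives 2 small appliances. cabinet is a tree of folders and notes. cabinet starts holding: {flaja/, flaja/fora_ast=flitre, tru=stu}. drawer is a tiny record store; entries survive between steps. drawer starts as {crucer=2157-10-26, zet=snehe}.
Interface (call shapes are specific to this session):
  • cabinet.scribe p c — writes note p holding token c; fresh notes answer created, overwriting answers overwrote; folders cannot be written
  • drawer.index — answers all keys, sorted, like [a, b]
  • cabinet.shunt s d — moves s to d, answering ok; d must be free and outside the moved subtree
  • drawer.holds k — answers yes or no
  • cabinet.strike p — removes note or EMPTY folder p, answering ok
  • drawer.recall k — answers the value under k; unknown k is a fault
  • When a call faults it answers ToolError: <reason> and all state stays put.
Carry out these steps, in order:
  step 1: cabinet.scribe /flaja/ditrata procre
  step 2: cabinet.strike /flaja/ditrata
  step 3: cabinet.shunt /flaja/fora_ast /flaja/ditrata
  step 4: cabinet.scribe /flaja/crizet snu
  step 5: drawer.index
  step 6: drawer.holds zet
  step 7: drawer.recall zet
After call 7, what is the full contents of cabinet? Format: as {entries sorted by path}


Answer: {flaja/, flaja/crizet=snu, flaja/ditrata=flitre, tru=stu}

Derivation:
Act: scribe[p=/flaja/ditrata; c=procre]
Obs: created
Act: strike[p=/flaja/ditrata]
Obs: ok
Act: shunt[s=/flaja/fora_ast; d=/flaja/ditrata]
Obs: ok
Act: scribe[p=/flaja/crizet; c=snu]
Obs: created
Act: index[]
Obs: [crucer, zet]
Act: holds[k=zet]
Obs: yes
Act: recall[k=zet]
Obs: snehe


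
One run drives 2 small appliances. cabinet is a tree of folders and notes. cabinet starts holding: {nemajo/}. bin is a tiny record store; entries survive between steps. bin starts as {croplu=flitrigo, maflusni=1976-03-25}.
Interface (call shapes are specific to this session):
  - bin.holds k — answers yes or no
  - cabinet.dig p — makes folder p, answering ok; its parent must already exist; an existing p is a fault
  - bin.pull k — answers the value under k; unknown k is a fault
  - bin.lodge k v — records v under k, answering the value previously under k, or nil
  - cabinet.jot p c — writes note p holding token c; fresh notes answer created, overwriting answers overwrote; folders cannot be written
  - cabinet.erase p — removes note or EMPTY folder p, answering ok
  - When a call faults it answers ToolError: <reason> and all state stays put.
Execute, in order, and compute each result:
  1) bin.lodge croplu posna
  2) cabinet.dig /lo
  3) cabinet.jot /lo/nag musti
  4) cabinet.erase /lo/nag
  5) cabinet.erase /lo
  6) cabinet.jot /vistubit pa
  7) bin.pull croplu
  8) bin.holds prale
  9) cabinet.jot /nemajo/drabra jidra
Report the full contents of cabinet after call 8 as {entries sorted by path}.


Answer: {nemajo/, vistubit=pa}

Derivation:
-> lodge(k=croplu, v=posna)
<- flitrigo
-> dig(p=/lo)
<- ok
-> jot(p=/lo/nag, c=musti)
<- created
-> erase(p=/lo/nag)
<- ok
-> erase(p=/lo)
<- ok
-> jot(p=/vistubit, c=pa)
<- created
-> pull(k=croplu)
<- posna
-> holds(k=prale)
<- no
-> jot(p=/nemajo/drabra, c=jidra)
<- created


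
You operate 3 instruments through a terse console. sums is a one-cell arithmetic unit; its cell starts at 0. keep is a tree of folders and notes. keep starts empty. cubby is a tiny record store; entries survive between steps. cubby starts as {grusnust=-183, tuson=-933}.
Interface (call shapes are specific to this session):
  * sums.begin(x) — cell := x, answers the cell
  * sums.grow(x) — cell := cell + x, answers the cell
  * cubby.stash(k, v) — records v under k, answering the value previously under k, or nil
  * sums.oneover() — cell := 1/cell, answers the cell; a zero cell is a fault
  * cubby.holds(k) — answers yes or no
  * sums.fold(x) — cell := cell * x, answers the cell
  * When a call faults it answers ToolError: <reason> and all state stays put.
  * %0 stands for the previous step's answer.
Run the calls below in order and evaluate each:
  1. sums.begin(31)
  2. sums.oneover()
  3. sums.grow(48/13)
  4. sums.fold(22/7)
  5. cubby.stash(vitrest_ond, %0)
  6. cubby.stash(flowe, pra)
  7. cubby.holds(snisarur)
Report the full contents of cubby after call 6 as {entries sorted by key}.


-> sums.begin(x='31')
<- 31
-> sums.oneover()
<- 1/31
-> sums.grow(x='48/13')
<- 1501/403
-> sums.fold(x='22/7')
<- 33022/2821
-> cubby.stash(k='vitrest_ond', v='%0')
<- nil
-> cubby.stash(k='flowe', v='pra')
<- nil
-> cubby.holds(k='snisarur')
<- no

Answer: {flowe=pra, grusnust=-183, tuson=-933, vitrest_ond=33022/2821}


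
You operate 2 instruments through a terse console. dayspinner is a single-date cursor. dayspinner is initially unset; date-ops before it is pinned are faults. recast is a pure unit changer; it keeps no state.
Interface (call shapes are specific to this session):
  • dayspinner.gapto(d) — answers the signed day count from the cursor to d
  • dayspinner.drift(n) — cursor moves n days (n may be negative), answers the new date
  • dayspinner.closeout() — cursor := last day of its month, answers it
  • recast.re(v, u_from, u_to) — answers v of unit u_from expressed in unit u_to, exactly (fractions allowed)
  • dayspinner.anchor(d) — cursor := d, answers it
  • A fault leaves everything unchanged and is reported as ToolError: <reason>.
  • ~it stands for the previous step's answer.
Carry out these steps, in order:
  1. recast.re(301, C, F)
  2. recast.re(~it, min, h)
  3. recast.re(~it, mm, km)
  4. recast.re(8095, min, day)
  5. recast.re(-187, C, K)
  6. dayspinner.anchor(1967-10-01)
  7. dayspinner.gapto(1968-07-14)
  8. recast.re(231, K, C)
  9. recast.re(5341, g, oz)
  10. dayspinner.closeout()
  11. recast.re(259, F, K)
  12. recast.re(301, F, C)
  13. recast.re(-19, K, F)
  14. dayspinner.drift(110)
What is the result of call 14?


Answer: 1968-02-18

Derivation:
[in] recast.re 301 C F
:: 2869/5
[in] recast.re ~it min h
:: 2869/300
[in] recast.re ~it mm km
:: 2869/300000000
[in] recast.re 8095 min day
:: 1619/288
[in] recast.re -187 C K
:: 1723/20
[in] dayspinner.anchor 1967-10-01
:: 1967-10-01
[in] dayspinner.gapto 1968-07-14
:: 287
[in] recast.re 231 K C
:: -843/20
[in] recast.re 5341 g oz
:: 1220800000/6479891
[in] dayspinner.closeout
:: 1967-10-31
[in] recast.re 259 F K
:: 71867/180
[in] recast.re 301 F C
:: 1345/9
[in] recast.re -19 K F
:: -49387/100
[in] dayspinner.drift 110
:: 1968-02-18


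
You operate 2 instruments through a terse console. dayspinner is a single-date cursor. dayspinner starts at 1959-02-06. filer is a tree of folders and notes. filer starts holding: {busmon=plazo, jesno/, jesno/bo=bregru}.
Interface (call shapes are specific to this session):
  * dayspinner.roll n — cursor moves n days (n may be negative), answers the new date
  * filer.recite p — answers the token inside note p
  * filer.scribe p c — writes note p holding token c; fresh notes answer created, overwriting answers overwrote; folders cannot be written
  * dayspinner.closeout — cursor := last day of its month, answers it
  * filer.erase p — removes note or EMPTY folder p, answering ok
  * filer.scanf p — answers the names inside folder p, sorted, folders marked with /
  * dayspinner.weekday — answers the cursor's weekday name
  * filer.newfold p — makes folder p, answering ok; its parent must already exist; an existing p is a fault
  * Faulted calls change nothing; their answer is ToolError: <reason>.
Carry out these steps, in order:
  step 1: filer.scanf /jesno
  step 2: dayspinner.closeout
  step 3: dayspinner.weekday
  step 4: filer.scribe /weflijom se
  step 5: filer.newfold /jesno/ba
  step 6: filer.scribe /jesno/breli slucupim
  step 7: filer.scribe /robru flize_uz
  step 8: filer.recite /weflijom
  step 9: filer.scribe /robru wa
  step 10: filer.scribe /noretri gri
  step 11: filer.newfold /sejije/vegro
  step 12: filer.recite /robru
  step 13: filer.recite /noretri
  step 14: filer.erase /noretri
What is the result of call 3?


Using scanf with p=/jesno: [bo].
Using closeout, and get 1959-02-28.
I call weekday(), and get Saturday.
Then scribe with p=/weflijom, c=se: created.
I invoke newfold with p=/jesno/ba: ok.
I run scribe with p=/jesno/breli, c=slucupim, → created.
Then scribe with p=/robru, c=flize_uz, → created.
Next I call recite with p=/weflijom, and observe se.
I call scribe with p=/robru, c=wa, — result: overwrote.
Invoking scribe with p=/noretri, c=gri, — result: created.
I invoke newfold with p=/sejije/vegro, and get ToolError: no parent.
Next I call recite with p=/robru, and get wa.
I call recite with p=/noretri, yielding gri.
I use erase with p=/noretri, — result: ok.

Answer: Saturday


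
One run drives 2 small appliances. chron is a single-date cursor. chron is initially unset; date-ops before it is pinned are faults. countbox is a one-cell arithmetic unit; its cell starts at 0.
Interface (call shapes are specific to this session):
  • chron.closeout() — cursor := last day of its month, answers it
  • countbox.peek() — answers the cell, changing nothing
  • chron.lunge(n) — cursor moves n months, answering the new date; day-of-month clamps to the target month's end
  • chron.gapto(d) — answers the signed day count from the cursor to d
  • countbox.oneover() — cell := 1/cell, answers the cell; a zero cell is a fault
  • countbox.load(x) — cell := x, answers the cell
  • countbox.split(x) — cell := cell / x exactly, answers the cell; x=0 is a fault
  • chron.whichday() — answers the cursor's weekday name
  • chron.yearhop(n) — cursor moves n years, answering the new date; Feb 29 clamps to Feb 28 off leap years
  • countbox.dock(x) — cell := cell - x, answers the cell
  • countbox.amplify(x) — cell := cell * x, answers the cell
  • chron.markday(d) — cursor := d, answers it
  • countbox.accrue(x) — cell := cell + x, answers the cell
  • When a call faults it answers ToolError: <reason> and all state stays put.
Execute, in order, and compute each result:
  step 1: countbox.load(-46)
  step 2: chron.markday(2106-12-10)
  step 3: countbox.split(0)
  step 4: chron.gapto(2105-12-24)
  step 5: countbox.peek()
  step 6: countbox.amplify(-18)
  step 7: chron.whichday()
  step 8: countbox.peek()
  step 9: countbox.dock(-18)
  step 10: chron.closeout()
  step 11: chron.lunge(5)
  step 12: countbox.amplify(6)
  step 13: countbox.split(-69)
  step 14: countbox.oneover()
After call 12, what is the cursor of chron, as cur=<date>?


% countbox.load(-46) => -46
% chron.markday(2106-12-10) => 2106-12-10
% countbox.split(0) => ToolError: division by zero
% chron.gapto(2105-12-24) => -351
% countbox.peek() => -46
% countbox.amplify(-18) => 828
% chron.whichday() => Friday
% countbox.peek() => 828
% countbox.dock(-18) => 846
% chron.closeout() => 2106-12-31
% chron.lunge(5) => 2107-05-31
% countbox.amplify(6) => 5076
% countbox.split(-69) => -1692/23
% countbox.oneover() => -23/1692

Answer: cur=2107-05-31


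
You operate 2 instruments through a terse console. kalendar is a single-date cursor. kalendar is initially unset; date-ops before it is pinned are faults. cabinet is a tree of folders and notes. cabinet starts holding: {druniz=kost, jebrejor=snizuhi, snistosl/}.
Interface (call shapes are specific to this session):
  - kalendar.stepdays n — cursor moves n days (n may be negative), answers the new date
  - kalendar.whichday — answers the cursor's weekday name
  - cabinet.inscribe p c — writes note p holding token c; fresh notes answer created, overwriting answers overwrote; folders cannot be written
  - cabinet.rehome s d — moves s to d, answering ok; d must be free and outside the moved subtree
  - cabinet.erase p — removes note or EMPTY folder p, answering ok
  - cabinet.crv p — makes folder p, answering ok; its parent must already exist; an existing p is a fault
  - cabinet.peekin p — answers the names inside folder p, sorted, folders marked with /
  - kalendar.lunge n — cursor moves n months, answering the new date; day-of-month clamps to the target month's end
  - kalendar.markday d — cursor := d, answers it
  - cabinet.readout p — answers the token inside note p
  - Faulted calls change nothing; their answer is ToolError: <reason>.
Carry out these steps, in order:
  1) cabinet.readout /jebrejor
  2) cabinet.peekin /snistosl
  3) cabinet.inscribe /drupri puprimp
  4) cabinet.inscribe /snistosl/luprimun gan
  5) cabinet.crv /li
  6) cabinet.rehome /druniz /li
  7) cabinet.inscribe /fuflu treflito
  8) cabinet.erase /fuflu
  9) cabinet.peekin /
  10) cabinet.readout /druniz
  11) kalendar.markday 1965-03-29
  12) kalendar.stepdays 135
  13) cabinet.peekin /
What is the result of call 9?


Using readout(p=/jebrejor), and get snizuhi.
I invoke peekin(p=/snistosl), and get [].
I use inscribe(p=/drupri, c=puprimp), giving created.
I call inscribe(p=/snistosl/luprimun, c=gan), and observe created.
I invoke crv(p=/li), which returns ok.
Next I call rehome(s=/druniz, d=/li): ToolError: exists.
I call inscribe(p=/fuflu, c=treflito), yielding created.
I call erase(p=/fuflu), yielding ok.
I run peekin(p=/), and get [druniz, drupri, jebrejor, li/, snistosl/].
I try readout(p=/druniz), giving kost.
Invoking markday(d=1965-03-29), — result: 1965-03-29.
I use stepdays(n=135), and see 1965-08-11.
I use peekin(p=/), and observe [druniz, drupri, jebrejor, li/, snistosl/].

Answer: [druniz, drupri, jebrejor, li/, snistosl/]


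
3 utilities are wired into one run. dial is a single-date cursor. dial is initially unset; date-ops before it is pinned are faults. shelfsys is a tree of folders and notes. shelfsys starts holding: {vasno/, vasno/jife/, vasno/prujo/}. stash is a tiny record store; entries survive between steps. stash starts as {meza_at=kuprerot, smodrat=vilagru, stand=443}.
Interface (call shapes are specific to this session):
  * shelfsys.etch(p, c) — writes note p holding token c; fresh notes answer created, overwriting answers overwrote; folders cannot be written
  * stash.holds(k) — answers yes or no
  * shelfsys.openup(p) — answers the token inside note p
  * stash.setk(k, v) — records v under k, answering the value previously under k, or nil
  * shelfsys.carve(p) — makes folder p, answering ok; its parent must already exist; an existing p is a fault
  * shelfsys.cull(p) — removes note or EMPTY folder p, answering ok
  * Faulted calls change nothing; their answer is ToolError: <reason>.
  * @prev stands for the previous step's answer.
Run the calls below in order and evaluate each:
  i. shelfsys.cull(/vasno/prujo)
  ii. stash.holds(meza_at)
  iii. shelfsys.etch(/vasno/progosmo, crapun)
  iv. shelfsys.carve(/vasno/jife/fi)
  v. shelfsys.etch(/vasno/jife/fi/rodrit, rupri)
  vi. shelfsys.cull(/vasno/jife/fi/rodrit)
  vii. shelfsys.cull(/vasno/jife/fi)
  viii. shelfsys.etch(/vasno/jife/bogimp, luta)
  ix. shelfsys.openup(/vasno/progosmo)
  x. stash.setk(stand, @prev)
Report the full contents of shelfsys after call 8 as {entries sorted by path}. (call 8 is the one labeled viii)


>> cull(p: /vasno/prujo)
<< ok
>> holds(k: meza_at)
<< yes
>> etch(p: /vasno/progosmo, c: crapun)
<< created
>> carve(p: /vasno/jife/fi)
<< ok
>> etch(p: /vasno/jife/fi/rodrit, c: rupri)
<< created
>> cull(p: /vasno/jife/fi/rodrit)
<< ok
>> cull(p: /vasno/jife/fi)
<< ok
>> etch(p: /vasno/jife/bogimp, c: luta)
<< created
>> openup(p: /vasno/progosmo)
<< crapun
>> setk(k: stand, v: @prev)
<< 443

Answer: {vasno/, vasno/jife/, vasno/jife/bogimp=luta, vasno/progosmo=crapun}


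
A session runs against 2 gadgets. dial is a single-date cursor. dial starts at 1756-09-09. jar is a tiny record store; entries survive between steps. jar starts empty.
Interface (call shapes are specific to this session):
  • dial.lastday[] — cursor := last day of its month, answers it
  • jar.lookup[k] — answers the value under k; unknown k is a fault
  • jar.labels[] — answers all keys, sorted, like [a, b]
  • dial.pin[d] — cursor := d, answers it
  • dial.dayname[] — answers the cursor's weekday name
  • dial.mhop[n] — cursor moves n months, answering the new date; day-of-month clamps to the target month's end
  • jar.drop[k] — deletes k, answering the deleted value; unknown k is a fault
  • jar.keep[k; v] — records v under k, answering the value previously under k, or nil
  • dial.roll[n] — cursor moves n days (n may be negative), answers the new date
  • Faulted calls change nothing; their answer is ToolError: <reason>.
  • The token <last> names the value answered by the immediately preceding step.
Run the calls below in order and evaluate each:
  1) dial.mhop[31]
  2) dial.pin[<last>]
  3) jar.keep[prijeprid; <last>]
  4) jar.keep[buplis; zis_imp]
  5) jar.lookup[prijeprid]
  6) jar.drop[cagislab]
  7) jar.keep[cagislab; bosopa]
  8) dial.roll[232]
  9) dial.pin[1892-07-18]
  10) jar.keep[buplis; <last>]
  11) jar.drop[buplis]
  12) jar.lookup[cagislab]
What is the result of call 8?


I call mhop passing n→31, yielding 1759-04-09.
Next I call pin passing d→<last>, and see 1759-04-09.
Using keep passing k→prijeprid, v→<last>, which returns nil.
I use keep passing k→buplis, v→zis_imp, giving nil.
I try lookup passing k→prijeprid: 1759-04-09.
I call drop passing k→cagislab, and observe ToolError: no such key cagislab.
I call keep passing k→cagislab, v→bosopa, giving nil.
I invoke roll passing n→232, — result: 1759-11-27.
Using pin passing d→1892-07-18, → 1892-07-18.
Now I run keep passing k→buplis, v→<last>, yielding zis_imp.
Then drop passing k→buplis: 1892-07-18.
I run lookup passing k→cagislab, which returns bosopa.

Answer: 1759-11-27


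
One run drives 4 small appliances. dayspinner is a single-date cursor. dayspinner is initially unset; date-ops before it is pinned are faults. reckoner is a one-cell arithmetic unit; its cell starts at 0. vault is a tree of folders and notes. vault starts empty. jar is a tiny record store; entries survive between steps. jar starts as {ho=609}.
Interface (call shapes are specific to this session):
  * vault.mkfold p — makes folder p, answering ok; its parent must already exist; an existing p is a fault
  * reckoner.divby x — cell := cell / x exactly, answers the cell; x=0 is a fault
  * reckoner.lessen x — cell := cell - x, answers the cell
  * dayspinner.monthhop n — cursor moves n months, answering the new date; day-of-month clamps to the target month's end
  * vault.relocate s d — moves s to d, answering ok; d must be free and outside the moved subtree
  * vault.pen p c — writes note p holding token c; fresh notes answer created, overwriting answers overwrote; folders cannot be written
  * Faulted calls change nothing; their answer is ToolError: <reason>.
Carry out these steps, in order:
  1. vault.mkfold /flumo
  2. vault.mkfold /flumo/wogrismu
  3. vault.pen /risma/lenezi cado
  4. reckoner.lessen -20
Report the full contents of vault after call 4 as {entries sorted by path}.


Answer: {flumo/, flumo/wogrismu/}

Derivation:
[in] vault.mkfold p=/flumo
[out] ok
[in] vault.mkfold p=/flumo/wogrismu
[out] ok
[in] vault.pen p=/risma/lenezi c=cado
[out] ToolError: no parent
[in] reckoner.lessen x=-20
[out] 20


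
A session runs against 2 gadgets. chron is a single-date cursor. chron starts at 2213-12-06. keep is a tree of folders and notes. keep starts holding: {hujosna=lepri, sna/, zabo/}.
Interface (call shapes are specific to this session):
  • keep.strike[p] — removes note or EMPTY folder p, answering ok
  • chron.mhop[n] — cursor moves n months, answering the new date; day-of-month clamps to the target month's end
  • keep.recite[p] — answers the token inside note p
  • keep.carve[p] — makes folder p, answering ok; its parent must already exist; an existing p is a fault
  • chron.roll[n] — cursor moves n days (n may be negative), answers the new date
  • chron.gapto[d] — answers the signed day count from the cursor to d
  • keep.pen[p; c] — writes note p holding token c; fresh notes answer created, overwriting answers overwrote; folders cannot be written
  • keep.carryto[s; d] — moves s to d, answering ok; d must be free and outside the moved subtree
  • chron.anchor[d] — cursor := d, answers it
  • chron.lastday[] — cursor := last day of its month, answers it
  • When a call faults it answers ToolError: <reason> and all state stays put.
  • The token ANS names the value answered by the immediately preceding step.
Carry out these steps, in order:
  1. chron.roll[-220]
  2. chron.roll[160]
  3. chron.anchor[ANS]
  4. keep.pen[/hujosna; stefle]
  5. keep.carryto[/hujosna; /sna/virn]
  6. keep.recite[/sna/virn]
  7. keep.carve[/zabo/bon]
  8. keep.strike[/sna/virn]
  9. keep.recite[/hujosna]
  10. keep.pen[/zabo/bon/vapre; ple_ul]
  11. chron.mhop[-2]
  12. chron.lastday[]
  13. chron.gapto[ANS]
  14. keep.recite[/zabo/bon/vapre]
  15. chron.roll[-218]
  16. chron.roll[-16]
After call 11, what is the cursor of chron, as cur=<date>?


Act: roll[n=-220]
Obs: 2213-04-30
Act: roll[n=160]
Obs: 2213-10-07
Act: anchor[d=ANS]
Obs: 2213-10-07
Act: pen[p=/hujosna; c=stefle]
Obs: overwrote
Act: carryto[s=/hujosna; d=/sna/virn]
Obs: ok
Act: recite[p=/sna/virn]
Obs: stefle
Act: carve[p=/zabo/bon]
Obs: ok
Act: strike[p=/sna/virn]
Obs: ok
Act: recite[p=/hujosna]
Obs: ToolError: not found
Act: pen[p=/zabo/bon/vapre; c=ple_ul]
Obs: created
Act: mhop[n=-2]
Obs: 2213-08-07
Act: lastday[]
Obs: 2213-08-31
Act: gapto[d=ANS]
Obs: 0
Act: recite[p=/zabo/bon/vapre]
Obs: ple_ul
Act: roll[n=-218]
Obs: 2213-01-25
Act: roll[n=-16]
Obs: 2213-01-09

Answer: cur=2213-08-07


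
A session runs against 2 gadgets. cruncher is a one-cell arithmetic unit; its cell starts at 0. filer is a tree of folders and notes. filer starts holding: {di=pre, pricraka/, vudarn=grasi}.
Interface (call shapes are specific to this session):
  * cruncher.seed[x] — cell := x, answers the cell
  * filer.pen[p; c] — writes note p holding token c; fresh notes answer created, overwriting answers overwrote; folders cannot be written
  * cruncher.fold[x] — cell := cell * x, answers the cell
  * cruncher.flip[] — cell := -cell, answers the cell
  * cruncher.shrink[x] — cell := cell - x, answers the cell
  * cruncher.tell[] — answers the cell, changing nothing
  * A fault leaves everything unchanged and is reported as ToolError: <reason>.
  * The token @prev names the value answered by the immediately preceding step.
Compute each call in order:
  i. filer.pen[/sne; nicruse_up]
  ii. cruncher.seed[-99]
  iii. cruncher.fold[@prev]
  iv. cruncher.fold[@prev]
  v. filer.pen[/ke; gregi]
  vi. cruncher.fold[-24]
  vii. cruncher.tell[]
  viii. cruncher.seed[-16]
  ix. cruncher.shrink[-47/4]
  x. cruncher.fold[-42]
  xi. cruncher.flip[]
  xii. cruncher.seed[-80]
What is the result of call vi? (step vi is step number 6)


Then filer.pen on p: /sne, c: nicruse_up, and see created.
Calling cruncher.seed on x: -99, — result: -99.
Next I call cruncher.fold on x: @prev, and observe 9801.
Then cruncher.fold on x: @prev, → 96059601.
I call filer.pen on p: /ke, c: gregi, and get created.
Now I run cruncher.fold on x: -24, and see -2305430424.
Then cruncher.tell(), — result: -2305430424.
I run cruncher.seed on x: -16, and observe -16.
Calling cruncher.shrink on x: -47/4, → -17/4.
I call cruncher.fold on x: -42, yielding 357/2.
Using cruncher.flip(), and observe -357/2.
Then cruncher.seed on x: -80, — result: -80.

Answer: -2305430424


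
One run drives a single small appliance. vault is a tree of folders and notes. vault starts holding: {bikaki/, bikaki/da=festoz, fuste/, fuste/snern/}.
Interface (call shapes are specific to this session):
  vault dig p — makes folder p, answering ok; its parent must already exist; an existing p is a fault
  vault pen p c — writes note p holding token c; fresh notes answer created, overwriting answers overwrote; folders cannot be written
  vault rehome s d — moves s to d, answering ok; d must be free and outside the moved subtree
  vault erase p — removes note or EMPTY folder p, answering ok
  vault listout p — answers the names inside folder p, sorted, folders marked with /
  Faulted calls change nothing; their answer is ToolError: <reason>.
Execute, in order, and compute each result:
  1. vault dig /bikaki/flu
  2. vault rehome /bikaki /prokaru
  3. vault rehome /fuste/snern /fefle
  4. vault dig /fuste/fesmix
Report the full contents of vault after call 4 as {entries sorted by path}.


Answer: {fefle/, fuste/, fuste/fesmix/, prokaru/, prokaru/da=festoz, prokaru/flu/}

Derivation:
→ vault dig(p→/bikaki/flu)
← ok
→ vault rehome(s→/bikaki, d→/prokaru)
← ok
→ vault rehome(s→/fuste/snern, d→/fefle)
← ok
→ vault dig(p→/fuste/fesmix)
← ok


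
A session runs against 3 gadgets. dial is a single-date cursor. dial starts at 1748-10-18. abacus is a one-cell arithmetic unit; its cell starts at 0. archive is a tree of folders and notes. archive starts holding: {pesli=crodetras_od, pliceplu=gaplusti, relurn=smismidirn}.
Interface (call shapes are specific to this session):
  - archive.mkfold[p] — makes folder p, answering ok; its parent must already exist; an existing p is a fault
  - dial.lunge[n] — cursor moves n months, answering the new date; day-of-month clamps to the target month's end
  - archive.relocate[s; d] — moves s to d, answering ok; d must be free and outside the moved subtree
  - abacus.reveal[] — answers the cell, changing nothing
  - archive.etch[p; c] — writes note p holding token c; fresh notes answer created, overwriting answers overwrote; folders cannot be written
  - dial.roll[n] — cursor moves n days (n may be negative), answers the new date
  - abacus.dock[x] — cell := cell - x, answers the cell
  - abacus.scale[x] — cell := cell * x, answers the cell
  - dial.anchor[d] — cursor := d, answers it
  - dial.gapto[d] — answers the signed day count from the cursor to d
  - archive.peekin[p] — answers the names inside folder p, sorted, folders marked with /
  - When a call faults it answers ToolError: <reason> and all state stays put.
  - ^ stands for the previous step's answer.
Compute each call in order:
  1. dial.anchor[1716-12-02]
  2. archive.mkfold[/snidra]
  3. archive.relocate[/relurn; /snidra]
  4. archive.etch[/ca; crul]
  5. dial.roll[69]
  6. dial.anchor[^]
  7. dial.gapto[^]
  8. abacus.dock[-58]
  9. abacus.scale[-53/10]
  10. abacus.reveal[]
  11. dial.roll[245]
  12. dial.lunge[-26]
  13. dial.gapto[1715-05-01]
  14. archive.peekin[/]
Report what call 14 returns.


Answer: [ca, pesli, pliceplu, relurn, snidra/]

Derivation:
-- dial.anchor(d: 1716-12-02) : 1716-12-02
-- archive.mkfold(p: /snidra) : ok
-- archive.relocate(s: /relurn, d: /snidra) : ToolError: exists
-- archive.etch(p: /ca, c: crul) : created
-- dial.roll(n: 69) : 1717-02-09
-- dial.anchor(d: ^) : 1717-02-09
-- dial.gapto(d: ^) : 0
-- abacus.dock(x: -58) : 58
-- abacus.scale(x: -53/10) : -1537/5
-- abacus.reveal() : -1537/5
-- dial.roll(n: 245) : 1717-10-12
-- dial.lunge(n: -26) : 1715-08-12
-- dial.gapto(d: 1715-05-01) : -103
-- archive.peekin(p: /) : [ca, pesli, pliceplu, relurn, snidra/]


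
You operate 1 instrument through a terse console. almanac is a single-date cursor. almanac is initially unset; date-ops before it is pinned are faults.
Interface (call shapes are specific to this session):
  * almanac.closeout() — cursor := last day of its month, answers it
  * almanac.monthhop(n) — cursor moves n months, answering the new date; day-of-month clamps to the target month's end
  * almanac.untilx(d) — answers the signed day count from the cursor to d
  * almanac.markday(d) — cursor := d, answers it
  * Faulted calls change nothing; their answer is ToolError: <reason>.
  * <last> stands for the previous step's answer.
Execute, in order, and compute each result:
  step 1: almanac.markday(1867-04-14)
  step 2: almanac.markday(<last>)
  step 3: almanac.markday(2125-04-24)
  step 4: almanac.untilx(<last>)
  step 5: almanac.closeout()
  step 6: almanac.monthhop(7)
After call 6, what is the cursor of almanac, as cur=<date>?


Answer: cur=2125-11-30

Derivation:
Act: almanac.markday[1867-04-14]
Obs: 1867-04-14
Act: almanac.markday[<last>]
Obs: 1867-04-14
Act: almanac.markday[2125-04-24]
Obs: 2125-04-24
Act: almanac.untilx[<last>]
Obs: 0
Act: almanac.closeout[]
Obs: 2125-04-30
Act: almanac.monthhop[7]
Obs: 2125-11-30


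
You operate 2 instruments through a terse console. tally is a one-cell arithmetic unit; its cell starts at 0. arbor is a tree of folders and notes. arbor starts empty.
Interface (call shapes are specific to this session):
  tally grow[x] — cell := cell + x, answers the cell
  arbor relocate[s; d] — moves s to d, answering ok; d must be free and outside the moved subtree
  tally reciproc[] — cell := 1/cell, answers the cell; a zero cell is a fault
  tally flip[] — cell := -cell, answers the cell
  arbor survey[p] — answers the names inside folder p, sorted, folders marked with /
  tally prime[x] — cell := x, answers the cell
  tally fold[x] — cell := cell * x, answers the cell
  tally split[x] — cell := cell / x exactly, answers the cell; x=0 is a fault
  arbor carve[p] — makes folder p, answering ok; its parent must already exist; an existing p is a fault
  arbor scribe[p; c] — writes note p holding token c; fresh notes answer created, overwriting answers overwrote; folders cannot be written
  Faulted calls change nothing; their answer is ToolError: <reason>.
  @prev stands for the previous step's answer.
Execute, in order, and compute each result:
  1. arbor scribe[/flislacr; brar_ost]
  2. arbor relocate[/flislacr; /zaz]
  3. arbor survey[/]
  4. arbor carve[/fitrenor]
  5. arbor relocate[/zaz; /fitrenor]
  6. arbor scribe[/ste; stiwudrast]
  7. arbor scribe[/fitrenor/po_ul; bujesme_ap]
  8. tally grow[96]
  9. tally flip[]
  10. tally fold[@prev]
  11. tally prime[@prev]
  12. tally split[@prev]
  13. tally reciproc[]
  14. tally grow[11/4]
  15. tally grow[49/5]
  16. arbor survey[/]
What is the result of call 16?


·→ arbor scribe(/flislacr, brar_ost)
·← created
·→ arbor relocate(/flislacr, /zaz)
·← ok
·→ arbor survey(/)
·← [zaz]
·→ arbor carve(/fitrenor)
·← ok
·→ arbor relocate(/zaz, /fitrenor)
·← ToolError: exists
·→ arbor scribe(/ste, stiwudrast)
·← created
·→ arbor scribe(/fitrenor/po_ul, bujesme_ap)
·← created
·→ tally grow(96)
·← 96
·→ tally flip()
·← -96
·→ tally fold(@prev)
·← 9216
·→ tally prime(@prev)
·← 9216
·→ tally split(@prev)
·← 1
·→ tally reciproc()
·← 1
·→ tally grow(11/4)
·← 15/4
·→ tally grow(49/5)
·← 271/20
·→ arbor survey(/)
·← [fitrenor/, ste, zaz]

Answer: [fitrenor/, ste, zaz]


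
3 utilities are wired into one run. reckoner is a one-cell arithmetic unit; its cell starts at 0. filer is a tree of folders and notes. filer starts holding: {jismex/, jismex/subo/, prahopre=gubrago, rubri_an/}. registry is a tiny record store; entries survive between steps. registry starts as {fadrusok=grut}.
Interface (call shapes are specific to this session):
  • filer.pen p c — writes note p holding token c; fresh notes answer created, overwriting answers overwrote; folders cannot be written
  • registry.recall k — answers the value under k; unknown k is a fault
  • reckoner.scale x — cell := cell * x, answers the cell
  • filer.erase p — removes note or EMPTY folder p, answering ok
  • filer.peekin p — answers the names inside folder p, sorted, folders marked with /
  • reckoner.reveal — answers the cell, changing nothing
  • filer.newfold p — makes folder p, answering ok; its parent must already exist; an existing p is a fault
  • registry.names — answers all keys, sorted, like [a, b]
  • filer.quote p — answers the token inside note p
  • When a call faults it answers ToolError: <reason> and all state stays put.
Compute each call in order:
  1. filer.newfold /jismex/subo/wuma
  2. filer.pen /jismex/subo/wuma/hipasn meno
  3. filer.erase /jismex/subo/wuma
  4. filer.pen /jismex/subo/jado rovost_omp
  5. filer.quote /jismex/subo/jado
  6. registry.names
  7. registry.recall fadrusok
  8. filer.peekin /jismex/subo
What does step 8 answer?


Answer: [jado, wuma/]

Derivation:
Then filer.newfold with p→/jismex/subo/wuma, giving ok.
Calling filer.pen with p→/jismex/subo/wuma/hipasn, c→meno, and get created.
I use filer.erase with p→/jismex/subo/wuma, yielding ToolError: not empty.
I invoke filer.pen with p→/jismex/subo/jado, c→rovost_omp, and observe created.
Using filer.quote with p→/jismex/subo/jado, which returns rovost_omp.
Invoking registry.names, yielding [fadrusok].
I invoke registry.recall with k→fadrusok, → grut.
I run filer.peekin with p→/jismex/subo, yielding [jado, wuma/].


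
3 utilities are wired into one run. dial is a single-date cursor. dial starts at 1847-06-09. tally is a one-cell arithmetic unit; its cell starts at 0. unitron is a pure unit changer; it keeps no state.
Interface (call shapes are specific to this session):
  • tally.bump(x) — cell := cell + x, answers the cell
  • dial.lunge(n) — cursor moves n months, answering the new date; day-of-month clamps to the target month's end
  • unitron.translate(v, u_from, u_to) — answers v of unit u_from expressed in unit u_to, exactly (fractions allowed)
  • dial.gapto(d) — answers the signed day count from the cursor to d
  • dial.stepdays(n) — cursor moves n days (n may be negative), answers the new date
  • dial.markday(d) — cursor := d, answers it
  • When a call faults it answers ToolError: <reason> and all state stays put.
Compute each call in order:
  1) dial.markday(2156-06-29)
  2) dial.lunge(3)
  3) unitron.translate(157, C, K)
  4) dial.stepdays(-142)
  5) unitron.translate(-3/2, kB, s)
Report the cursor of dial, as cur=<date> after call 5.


·→ markday(d='2156-06-29')
·← 2156-06-29
·→ lunge(n='3')
·← 2156-09-29
·→ translate(v='157', u_from='C', u_to='K')
·← 8603/20
·→ stepdays(n='-142')
·← 2156-05-10
·→ translate(v='-3/2', u_from='kB', u_to='s')
·← ToolError: incompatible units

Answer: cur=2156-05-10


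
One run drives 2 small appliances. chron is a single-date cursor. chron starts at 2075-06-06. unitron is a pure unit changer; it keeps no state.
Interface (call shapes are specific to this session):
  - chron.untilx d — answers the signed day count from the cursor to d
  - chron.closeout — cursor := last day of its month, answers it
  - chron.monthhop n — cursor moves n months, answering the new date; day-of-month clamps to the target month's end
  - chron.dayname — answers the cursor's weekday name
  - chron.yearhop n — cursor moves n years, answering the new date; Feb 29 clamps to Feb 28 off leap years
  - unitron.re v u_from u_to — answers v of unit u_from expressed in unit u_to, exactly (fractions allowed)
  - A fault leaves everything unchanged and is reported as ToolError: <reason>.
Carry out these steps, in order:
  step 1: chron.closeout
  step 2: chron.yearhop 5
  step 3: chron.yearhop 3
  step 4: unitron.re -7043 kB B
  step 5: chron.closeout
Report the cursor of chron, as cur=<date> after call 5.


Do: closeout[]
See: 2075-06-30
Do: yearhop[n='5']
See: 2080-06-30
Do: yearhop[n='3']
See: 2083-06-30
Do: re[v='-7043'; u_from='kB'; u_to='B']
See: -7043000
Do: closeout[]
See: 2083-06-30

Answer: cur=2083-06-30


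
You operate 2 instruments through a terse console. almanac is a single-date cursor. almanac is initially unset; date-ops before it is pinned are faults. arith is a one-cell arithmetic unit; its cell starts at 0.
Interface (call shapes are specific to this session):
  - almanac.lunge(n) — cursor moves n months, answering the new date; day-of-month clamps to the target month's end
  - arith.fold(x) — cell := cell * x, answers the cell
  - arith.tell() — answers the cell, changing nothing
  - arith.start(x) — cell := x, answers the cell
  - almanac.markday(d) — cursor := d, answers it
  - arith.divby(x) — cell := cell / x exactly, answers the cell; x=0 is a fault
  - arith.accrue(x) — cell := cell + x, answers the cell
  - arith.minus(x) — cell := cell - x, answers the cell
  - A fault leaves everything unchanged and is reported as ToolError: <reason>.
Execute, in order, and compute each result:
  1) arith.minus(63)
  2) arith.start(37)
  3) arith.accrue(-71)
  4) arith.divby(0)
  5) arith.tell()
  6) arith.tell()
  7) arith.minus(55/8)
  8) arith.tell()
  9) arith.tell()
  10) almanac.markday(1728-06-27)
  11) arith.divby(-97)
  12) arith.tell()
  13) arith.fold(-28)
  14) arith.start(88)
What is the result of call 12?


CALL arith.minus[x→63]
RET  -63
CALL arith.start[x→37]
RET  37
CALL arith.accrue[x→-71]
RET  -34
CALL arith.divby[x→0]
RET  ToolError: division by zero
CALL arith.tell[]
RET  -34
CALL arith.tell[]
RET  -34
CALL arith.minus[x→55/8]
RET  -327/8
CALL arith.tell[]
RET  -327/8
CALL arith.tell[]
RET  -327/8
CALL almanac.markday[d→1728-06-27]
RET  1728-06-27
CALL arith.divby[x→-97]
RET  327/776
CALL arith.tell[]
RET  327/776
CALL arith.fold[x→-28]
RET  -2289/194
CALL arith.start[x→88]
RET  88

Answer: 327/776
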